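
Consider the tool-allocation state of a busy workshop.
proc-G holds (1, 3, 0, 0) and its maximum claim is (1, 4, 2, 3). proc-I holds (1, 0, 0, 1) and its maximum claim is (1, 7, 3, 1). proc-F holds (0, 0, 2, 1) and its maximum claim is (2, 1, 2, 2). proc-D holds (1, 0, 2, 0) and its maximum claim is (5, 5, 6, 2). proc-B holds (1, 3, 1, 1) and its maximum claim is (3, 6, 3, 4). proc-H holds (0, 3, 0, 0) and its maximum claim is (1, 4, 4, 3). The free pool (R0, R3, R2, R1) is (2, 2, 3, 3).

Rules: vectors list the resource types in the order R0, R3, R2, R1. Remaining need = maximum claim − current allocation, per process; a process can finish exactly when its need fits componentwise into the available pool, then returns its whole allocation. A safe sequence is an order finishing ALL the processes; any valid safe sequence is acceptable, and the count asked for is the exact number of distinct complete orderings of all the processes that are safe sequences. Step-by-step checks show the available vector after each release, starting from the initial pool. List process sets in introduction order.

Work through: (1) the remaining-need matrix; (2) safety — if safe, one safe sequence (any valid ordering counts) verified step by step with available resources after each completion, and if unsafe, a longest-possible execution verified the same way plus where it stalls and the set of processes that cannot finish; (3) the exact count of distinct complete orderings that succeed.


(1) Remaining need (order R0, R3, R2, R1):
  proc-G: (0, 1, 2, 3)
  proc-I: (0, 7, 3, 0)
  proc-F: (2, 1, 0, 1)
  proc-D: (4, 5, 4, 2)
  proc-B: (2, 3, 2, 3)
  proc-H: (1, 1, 4, 3)
(2) The state is SAFE; one workable sequence: proc-G, proc-F, proc-B, proc-D, proc-I, proc-H.
Key observation: the first exact fit in this order is proc-G — it needs (0, 1, 2, 3) with (2, 2, 3, 3) free, meeting a requested resource to the last unit.
Step-by-step check:
  pool = (2, 2, 3, 3)
  proc-G needs (0, 1, 2, 3) <= (2, 2, 3, 3) -> finishes; pool += (1, 3, 0, 0) = (3, 5, 3, 3)
  proc-F needs (2, 1, 0, 1) <= (3, 5, 3, 3) -> finishes; pool += (0, 0, 2, 1) = (3, 5, 5, 4)
  proc-B needs (2, 3, 2, 3) <= (3, 5, 5, 4) -> finishes; pool += (1, 3, 1, 1) = (4, 8, 6, 5)
  proc-D needs (4, 5, 4, 2) <= (4, 8, 6, 5) -> finishes; pool += (1, 0, 2, 0) = (5, 8, 8, 5)
  proc-I needs (0, 7, 3, 0) <= (5, 8, 8, 5) -> finishes; pool += (1, 0, 0, 1) = (6, 8, 8, 6)
  proc-H needs (1, 1, 4, 3) <= (6, 8, 8, 6) -> finishes; pool += (0, 3, 0, 0) = (6, 11, 8, 6)
(3) The exact count: 52 of the possible complete orderings are safe sequences.


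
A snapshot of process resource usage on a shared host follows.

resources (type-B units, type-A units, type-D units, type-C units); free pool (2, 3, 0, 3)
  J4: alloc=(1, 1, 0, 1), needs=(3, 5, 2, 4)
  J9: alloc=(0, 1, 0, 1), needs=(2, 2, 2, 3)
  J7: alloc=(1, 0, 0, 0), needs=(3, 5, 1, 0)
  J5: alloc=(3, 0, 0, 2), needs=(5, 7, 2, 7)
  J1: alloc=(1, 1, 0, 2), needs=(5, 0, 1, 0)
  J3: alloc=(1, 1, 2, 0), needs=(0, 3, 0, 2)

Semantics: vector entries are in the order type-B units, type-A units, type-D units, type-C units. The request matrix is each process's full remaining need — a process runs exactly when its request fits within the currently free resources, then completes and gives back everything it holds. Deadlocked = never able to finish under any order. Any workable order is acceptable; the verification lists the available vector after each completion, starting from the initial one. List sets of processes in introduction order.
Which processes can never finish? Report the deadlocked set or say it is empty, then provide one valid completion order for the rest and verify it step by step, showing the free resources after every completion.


Nothing here is deadlocked.
Key observation: there is always a runnable process — J3 first — so the state unwinds completely.
The rest can finish in the order J3, J9, J4, J7, J1, J5. Walking it through:
  pool = (2, 3, 0, 3)
  J3: need (0, 3, 0, 2) fits (2, 3, 0, 3); releases (1, 1, 2, 0), pool now (3, 4, 2, 3)
  J9: need (2, 2, 2, 3) fits (3, 4, 2, 3); releases (0, 1, 0, 1), pool now (3, 5, 2, 4)
  J4: need (3, 5, 2, 4) fits (3, 5, 2, 4); releases (1, 1, 0, 1), pool now (4, 6, 2, 5)
  J7: need (3, 5, 1, 0) fits (4, 6, 2, 5); releases (1, 0, 0, 0), pool now (5, 6, 2, 5)
  J1: need (5, 0, 1, 0) fits (5, 6, 2, 5); releases (1, 1, 0, 2), pool now (6, 7, 2, 7)
  J5: need (5, 7, 2, 7) fits (6, 7, 2, 7); releases (3, 0, 0, 2), pool now (9, 7, 2, 9)


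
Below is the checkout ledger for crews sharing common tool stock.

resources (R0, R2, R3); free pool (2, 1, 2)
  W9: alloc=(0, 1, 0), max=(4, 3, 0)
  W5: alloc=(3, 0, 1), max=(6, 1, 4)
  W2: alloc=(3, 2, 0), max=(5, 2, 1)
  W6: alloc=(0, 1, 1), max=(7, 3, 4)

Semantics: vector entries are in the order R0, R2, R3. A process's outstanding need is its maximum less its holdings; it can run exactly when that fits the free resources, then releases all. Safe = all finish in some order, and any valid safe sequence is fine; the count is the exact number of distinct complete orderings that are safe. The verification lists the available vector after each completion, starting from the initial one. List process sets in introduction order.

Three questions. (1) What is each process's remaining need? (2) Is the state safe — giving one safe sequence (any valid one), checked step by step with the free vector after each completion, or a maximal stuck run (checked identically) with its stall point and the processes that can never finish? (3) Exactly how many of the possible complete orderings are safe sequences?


(1) Need matrix, components ordered R0, R2, R3:
  W9: (4, 2, 0)
  W5: (3, 1, 3)
  W2: (2, 0, 1)
  W6: (7, 2, 3)
(2) The state is UNSAFE.
Key observation: the pool after W2, W9 is (5, 4, 2); every surviving request exceeds it in R3, so progress ends there.
The run W2, W9 cannot be extended any further. Verifying each step:
  pool = (2, 1, 2)
  W2 needs (2, 0, 1) <= (2, 1, 2) -> finishes; pool += (3, 2, 0) = (5, 3, 2)
  W9 needs (4, 2, 0) <= (5, 3, 2) -> finishes; pool += (0, 1, 0) = (5, 4, 2)
  W5 cannot run: need (3, 1, 3) vs free (5, 4, 2) (insufficient R3)
  W6 cannot run: need (7, 2, 3) vs free (5, 4, 2) (insufficient R0 and R3)
Permanently blocked: W5 and W6.
(3) Exactly 0 of the possible complete orderings are safe sequences.


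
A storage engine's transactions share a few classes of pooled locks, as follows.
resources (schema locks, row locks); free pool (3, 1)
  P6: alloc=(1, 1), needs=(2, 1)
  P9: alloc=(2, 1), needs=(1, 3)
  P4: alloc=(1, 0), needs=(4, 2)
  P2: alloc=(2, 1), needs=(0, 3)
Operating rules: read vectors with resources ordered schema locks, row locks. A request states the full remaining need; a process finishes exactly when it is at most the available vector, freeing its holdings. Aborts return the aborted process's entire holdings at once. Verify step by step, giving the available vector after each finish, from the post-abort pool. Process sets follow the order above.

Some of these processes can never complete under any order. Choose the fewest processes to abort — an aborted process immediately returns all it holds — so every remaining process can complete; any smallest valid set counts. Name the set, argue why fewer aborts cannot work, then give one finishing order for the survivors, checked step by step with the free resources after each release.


Minimum abort set: P2.
Key observation: the returned (2, 1) from P2 is what brings P9 — unrunnable before, under any order — into play at step 3.
Minimality: the empty abort set fails — the state is deadlocked as it stands.
The survivors complete as P6, P4, P9. Check, step by step (starting from the post-abort pool):
  pool = (5, 2)
  P6 needs (2, 1) <= (5, 2) -> finishes; pool += (1, 1) = (6, 3)
  P4 needs (4, 2) <= (6, 3) -> finishes; pool += (1, 0) = (7, 3)
  P9 needs (1, 3) <= (7, 3) -> finishes; pool += (2, 1) = (9, 4)


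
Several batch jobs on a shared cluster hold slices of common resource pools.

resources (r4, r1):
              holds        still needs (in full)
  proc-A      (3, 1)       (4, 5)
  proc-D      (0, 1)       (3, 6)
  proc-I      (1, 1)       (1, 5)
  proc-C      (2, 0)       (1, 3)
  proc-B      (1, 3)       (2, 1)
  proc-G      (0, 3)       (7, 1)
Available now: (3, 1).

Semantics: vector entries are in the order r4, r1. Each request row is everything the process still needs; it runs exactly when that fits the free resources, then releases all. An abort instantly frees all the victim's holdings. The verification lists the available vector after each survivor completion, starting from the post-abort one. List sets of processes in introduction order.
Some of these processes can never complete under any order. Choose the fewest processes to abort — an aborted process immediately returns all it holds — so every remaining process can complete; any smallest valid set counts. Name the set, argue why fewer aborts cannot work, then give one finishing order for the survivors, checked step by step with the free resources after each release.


The answer: abort proc-A.
Key observation: the deadlocked proc-I becomes finishable only because proc-A released (3, 1); it completes at step 2 below.
Minimality: the empty abort set fails — the state is deadlocked as it stands.
Survivors finish in the order: proc-B, proc-I, proc-D, proc-C, proc-G. Verifying each step (pool after the aborts first):
  pool = (6, 2)
  run proc-B (needs (2, 1), free (6, 2)); after release of (1, 3) the pool is (7, 5)
  run proc-I (needs (1, 5), free (7, 5)); after release of (1, 1) the pool is (8, 6)
  run proc-D (needs (3, 6), free (8, 6)); after release of (0, 1) the pool is (8, 7)
  run proc-C (needs (1, 3), free (8, 7)); after release of (2, 0) the pool is (10, 7)
  run proc-G (needs (7, 1), free (10, 7)); after release of (0, 3) the pool is (10, 10)


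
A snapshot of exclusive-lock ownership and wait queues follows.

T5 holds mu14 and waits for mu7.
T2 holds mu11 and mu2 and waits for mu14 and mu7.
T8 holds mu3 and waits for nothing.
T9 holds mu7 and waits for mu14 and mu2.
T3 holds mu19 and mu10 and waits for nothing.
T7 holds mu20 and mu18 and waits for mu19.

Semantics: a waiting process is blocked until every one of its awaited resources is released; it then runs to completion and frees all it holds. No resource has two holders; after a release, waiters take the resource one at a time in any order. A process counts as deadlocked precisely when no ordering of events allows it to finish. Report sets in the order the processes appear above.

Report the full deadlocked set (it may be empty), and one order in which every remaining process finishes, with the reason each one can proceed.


The deadlocked set is T5, T2 and T9.
Key observation: the loop T5 -> T9 -> T5 blocks itself forever; T2 is caught in further circular waits.
The rest can finish in the order T3, T8, T7.
Check, step by step:
  T3: no waits; runs immediately, freeing mu19 and mu10
  T8: no waits; runs immediately, freeing mu3
  T7 waits on mu19 — all released -> runs and releases mu20 and mu18


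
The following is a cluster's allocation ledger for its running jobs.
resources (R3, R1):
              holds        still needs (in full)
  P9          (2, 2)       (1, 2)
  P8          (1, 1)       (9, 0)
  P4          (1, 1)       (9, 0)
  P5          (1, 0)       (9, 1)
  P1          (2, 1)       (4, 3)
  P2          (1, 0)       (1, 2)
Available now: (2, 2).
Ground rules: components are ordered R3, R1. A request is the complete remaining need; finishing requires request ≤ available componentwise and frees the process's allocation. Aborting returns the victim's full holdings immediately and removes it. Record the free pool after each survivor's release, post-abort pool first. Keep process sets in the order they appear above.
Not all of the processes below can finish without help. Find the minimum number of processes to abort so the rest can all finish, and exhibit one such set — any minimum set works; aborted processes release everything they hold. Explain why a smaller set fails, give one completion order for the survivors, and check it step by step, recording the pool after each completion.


Minimum abort set: P4 and P5.
Key observation: the returned (2, 1) from P4 and P5 is what brings P8 — unrunnable before, under any order — into play at step 4.
Why nothing smaller works — every single abort fails: P9 alone leaves P8 blocked (short on R3); P8 alone leaves P4 blocked (short on R3); P4 alone leaves P8 blocked (short on R3); P5 alone leaves P8 blocked (short on R3); P1 alone leaves P8 blocked (short on R3); P2 alone leaves P8 blocked (short on R3).
Survivors finish in the order: P9, P2, P1, P8. Verifying each step (pool after the aborts first):
  pool = (4, 3)
  P9 needs (1, 2) <= (4, 3) -> finishes; pool += (2, 2) = (6, 5)
  P2 needs (1, 2) <= (6, 5) -> finishes; pool += (1, 0) = (7, 5)
  P1 needs (4, 3) <= (7, 5) -> finishes; pool += (2, 1) = (9, 6)
  P8 needs (9, 0) <= (9, 6) -> finishes; pool += (1, 1) = (10, 7)


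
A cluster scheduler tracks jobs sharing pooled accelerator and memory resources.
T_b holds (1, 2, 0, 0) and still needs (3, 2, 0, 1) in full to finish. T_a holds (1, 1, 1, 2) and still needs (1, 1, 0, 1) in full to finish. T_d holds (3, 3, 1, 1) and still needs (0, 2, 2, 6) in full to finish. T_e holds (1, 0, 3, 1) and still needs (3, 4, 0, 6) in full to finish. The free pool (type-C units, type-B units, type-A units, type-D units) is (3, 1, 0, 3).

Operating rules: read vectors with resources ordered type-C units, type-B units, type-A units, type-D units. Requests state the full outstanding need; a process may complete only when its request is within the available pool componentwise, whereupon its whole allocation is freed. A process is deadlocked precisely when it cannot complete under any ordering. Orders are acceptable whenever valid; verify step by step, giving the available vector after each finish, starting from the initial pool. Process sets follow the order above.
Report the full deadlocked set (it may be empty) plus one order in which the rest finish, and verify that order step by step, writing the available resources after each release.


Deadlocked: T_d and T_e.
Key observation: the pool after T_a, T_b is (5, 4, 1, 5); every surviving request exceeds it in type-D units, so progress ends there.
The rest can finish in the order T_a, T_b. Walking it through:
  pool = (3, 1, 0, 3)
  T_a: need (1, 1, 0, 1) fits (3, 1, 0, 3); releases (1, 1, 1, 2), pool now (4, 2, 1, 5)
  T_b: need (3, 2, 0, 1) fits (4, 2, 1, 5); releases (1, 2, 0, 0), pool now (5, 4, 1, 5)
The stuck group stays short no matter what:
  T_d cannot run: need (0, 2, 2, 6) vs free (5, 4, 1, 5) (insufficient type-A units and type-D units)
  T_e cannot run: need (3, 4, 0, 6) vs free (5, 4, 1, 5) (insufficient type-D units)


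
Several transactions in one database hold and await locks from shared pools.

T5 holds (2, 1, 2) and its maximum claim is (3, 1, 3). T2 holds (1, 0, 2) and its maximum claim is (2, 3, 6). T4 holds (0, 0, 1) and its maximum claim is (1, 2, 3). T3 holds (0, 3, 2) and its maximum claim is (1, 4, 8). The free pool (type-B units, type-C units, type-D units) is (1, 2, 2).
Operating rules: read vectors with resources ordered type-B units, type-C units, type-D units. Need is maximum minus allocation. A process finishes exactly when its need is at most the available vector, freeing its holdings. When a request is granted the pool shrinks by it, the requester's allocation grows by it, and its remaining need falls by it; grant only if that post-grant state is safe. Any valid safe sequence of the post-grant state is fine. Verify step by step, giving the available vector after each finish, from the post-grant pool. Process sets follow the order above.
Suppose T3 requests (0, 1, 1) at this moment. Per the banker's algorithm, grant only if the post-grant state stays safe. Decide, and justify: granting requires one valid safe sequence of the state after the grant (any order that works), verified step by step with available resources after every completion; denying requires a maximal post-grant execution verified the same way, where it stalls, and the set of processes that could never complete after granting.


DENY — the pretend-granted state is unsafe.
Key observation: after T5, T4 the pool peaks at (3, 2, 4), and each blocked process is short somewhere: T2 on type-C units; T3 on type-D units.
Pretend the grant happened; the run T5, T4 goes as far as possible. Walking it through:
  pool = (1, 1, 1)
  T5 needs (1, 0, 1) <= (1, 1, 1) -> finishes; pool += (2, 1, 2) = (3, 2, 3)
  T4 needs (1, 2, 2) <= (3, 2, 3) -> finishes; pool += (0, 0, 1) = (3, 2, 4)
  T2 cannot run: need (1, 3, 4) vs free (3, 2, 4) (insufficient type-C units)
  T3 cannot run: need (1, 0, 5) vs free (3, 2, 4) (insufficient type-D units)
Had the request been granted, T2 and T3 could never finish.


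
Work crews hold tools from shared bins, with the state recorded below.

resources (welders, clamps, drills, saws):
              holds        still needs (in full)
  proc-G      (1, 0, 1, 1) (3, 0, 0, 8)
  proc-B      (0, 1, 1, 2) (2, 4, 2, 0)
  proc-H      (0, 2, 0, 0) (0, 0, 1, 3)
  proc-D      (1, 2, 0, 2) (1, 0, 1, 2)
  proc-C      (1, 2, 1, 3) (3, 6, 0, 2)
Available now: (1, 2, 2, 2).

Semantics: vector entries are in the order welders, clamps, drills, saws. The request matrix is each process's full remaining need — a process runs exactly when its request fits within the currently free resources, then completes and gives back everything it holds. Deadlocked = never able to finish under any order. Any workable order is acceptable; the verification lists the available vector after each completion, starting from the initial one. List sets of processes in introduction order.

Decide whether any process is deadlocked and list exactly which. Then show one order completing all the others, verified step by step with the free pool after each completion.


The deadlocked set is proc-G and proc-C.
Key observation: proc-D, proc-H, proc-B can finish, but then (2, 7, 3, 6) is all there is, and the blocked group's welders demands exceed it.
One completion order for the rest: proc-D, proc-H, proc-B. Walking it through:
  pool = (1, 2, 2, 2)
  proc-D: need (1, 0, 1, 2) fits (1, 2, 2, 2); releases (1, 2, 0, 2), pool now (2, 4, 2, 4)
  proc-H: need (0, 0, 1, 3) fits (2, 4, 2, 4); releases (0, 2, 0, 0), pool now (2, 6, 2, 4)
  proc-B: need (2, 4, 2, 0) fits (2, 6, 2, 4); releases (0, 1, 1, 2), pool now (2, 7, 3, 6)
The stuck group stays short no matter what:
  proc-G cannot run: need (3, 0, 0, 8) vs free (2, 7, 3, 6) (insufficient welders and saws)
  proc-C cannot run: need (3, 6, 0, 2) vs free (2, 7, 3, 6) (insufficient welders)


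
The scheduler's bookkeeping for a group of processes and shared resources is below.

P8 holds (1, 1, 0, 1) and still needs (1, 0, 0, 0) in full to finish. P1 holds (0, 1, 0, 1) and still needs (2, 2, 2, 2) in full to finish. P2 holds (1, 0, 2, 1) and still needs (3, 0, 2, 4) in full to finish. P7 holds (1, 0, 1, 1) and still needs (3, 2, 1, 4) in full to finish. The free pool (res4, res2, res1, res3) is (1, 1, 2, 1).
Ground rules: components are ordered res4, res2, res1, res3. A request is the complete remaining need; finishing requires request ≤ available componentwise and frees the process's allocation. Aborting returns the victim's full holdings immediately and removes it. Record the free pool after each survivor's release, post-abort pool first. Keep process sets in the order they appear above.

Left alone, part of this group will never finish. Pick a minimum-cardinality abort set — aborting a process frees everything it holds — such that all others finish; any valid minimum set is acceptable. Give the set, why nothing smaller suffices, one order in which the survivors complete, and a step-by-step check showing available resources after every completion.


Abort P7.
Key observation: before aborting P7, P2 was permanently blocked — no order could ever run it; afterwards it completes at step 3.
Minimality: the empty abort set fails — the state is deadlocked as it stands.
The survivors complete as P8, P1, P2. Check, step by step (starting from the post-abort pool):
  pool = (2, 1, 3, 2)
  run P8 (needs (1, 0, 0, 0), free (2, 1, 3, 2)); after release of (1, 1, 0, 1) the pool is (3, 2, 3, 3)
  run P1 (needs (2, 2, 2, 2), free (3, 2, 3, 3)); after release of (0, 1, 0, 1) the pool is (3, 3, 3, 4)
  run P2 (needs (3, 0, 2, 4), free (3, 3, 3, 4)); after release of (1, 0, 2, 1) the pool is (4, 3, 5, 5)


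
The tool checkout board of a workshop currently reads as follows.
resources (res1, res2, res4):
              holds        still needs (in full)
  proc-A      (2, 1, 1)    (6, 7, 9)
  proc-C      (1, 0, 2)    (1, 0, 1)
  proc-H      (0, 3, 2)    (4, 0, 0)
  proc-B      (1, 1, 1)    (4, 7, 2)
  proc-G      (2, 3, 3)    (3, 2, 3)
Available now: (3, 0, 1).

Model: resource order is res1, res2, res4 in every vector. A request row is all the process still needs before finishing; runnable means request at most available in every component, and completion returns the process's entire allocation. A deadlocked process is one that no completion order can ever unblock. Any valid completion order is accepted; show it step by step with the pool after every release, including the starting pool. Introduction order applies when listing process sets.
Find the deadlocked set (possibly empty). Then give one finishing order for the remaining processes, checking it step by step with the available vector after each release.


Deadlocked: proc-A and proc-B.
Key observation: res2 is the bottleneck — with proc-C, proc-H, proc-G done the pool holds (6, 6, 8), short of every remaining need.
A valid finishing order for the others: proc-C, proc-H, proc-G. Check, step by step:
  pool = (3, 0, 1)
  proc-C: need (1, 0, 1) fits (3, 0, 1); releases (1, 0, 2), pool now (4, 0, 3)
  proc-H: need (4, 0, 0) fits (4, 0, 3); releases (0, 3, 2), pool now (4, 3, 5)
  proc-G: need (3, 2, 3) fits (4, 3, 5); releases (2, 3, 3), pool now (6, 6, 8)
The blocked processes can never fit:
  proc-A cannot run: need (6, 7, 9) vs free (6, 6, 8) (insufficient res2 and res4)
  proc-B cannot run: need (4, 7, 2) vs free (6, 6, 8) (insufficient res2)


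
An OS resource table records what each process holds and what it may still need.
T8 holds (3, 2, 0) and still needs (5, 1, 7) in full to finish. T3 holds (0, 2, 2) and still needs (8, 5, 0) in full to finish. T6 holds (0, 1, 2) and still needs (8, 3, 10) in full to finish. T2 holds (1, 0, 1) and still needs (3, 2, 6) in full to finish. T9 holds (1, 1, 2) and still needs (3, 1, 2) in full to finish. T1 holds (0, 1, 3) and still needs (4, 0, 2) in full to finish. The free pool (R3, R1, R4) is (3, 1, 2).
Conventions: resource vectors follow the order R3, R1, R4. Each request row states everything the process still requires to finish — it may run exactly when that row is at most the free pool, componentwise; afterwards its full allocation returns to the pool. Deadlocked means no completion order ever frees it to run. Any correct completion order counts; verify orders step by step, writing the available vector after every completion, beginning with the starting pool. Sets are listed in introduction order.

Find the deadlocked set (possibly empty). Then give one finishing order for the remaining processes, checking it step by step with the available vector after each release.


The deadlocked set is empty.
Key observation: there is always a runnable process — T9 first — so the state unwinds completely.
The rest can finish in the order T9, T1, T2, T8, T3, T6. Verifying each step:
  pool = (3, 1, 2)
  T9: need (3, 1, 2) fits (3, 1, 2); releases (1, 1, 2), pool now (4, 2, 4)
  T1: need (4, 0, 2) fits (4, 2, 4); releases (0, 1, 3), pool now (4, 3, 7)
  T2: need (3, 2, 6) fits (4, 3, 7); releases (1, 0, 1), pool now (5, 3, 8)
  T8: need (5, 1, 7) fits (5, 3, 8); releases (3, 2, 0), pool now (8, 5, 8)
  T3: need (8, 5, 0) fits (8, 5, 8); releases (0, 2, 2), pool now (8, 7, 10)
  T6: need (8, 3, 10) fits (8, 7, 10); releases (0, 1, 2), pool now (8, 8, 12)


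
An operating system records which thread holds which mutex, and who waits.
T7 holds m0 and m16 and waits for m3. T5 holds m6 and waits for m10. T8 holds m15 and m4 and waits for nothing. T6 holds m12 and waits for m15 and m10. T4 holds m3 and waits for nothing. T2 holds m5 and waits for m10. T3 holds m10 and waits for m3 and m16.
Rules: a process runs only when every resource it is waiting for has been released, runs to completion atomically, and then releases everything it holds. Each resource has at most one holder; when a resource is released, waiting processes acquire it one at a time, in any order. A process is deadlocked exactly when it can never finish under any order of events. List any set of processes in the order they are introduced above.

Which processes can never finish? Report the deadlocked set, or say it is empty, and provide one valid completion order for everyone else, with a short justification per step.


Nothing here is deadlocked.
Key observation: the wait relation is loop-free; peeling off processes with no waits unwinds the whole state.
One completion order for the rest: T8, T4, T7, T3, T5, T6, T2.
Step-by-step check:
  run T8 (it waits on nothing); releases m15 and m4
  run T4 (it waits on nothing); releases m3
  T7: everything it awaited (m3) is free; runs, freeing m0 and m16
  T3: everything it awaited (m3 and m16) is free; runs, freeing m10
  T5: everything it awaited (m10) is free; runs, freeing m6
  T6: everything it awaited (m15 and m10) is free; runs, freeing m12
  T2: everything it awaited (m10) is free; runs, freeing m5


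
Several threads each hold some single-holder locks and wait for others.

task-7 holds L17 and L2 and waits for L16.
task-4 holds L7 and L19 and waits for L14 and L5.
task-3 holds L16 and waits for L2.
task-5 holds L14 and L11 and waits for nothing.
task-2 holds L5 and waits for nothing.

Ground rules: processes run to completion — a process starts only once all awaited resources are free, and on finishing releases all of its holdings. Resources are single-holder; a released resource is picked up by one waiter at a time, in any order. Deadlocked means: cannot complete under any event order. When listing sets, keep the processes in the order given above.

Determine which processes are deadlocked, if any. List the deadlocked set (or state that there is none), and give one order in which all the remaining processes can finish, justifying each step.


Deadlocked: task-7 and task-3.
Key observation: the waits loop around task-7 -> task-3 -> task-7 with no way out; no other process is dragged down with it.
The rest can finish in the order task-5, task-2, task-4.
Step-by-step check:
  run task-5 (it waits on nothing); releases L14 and L11
  run task-2 (it waits on nothing); releases L5
  run task-4 (all its waits — L14 and L5 — are resolved); releases L7 and L19


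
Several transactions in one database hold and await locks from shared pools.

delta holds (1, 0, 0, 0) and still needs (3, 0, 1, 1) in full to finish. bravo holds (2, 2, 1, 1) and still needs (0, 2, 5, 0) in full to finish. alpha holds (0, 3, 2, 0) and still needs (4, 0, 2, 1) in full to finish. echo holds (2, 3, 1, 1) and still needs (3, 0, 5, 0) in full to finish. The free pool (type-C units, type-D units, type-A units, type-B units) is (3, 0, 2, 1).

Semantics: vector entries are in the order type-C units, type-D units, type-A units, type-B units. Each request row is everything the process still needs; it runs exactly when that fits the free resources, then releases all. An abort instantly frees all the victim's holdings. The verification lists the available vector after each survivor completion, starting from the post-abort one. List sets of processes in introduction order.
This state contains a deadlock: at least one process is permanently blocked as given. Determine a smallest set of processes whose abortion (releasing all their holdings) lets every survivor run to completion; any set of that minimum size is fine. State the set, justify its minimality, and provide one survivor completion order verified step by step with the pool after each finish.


The answer: abort bravo.
Key observation: before aborting bravo, echo was permanently blocked — no order could ever run it; afterwards it completes at step 3.
Minimality: the empty abort set fails — the state is deadlocked as it stands.
The survivors complete as alpha, delta, echo. Walking it through (starting from the post-abort pool):
  pool = (5, 2, 3, 2)
  alpha needs (4, 0, 2, 1) <= (5, 2, 3, 2) -> finishes; pool += (0, 3, 2, 0) = (5, 5, 5, 2)
  delta needs (3, 0, 1, 1) <= (5, 5, 5, 2) -> finishes; pool += (1, 0, 0, 0) = (6, 5, 5, 2)
  echo needs (3, 0, 5, 0) <= (6, 5, 5, 2) -> finishes; pool += (2, 3, 1, 1) = (8, 8, 6, 3)


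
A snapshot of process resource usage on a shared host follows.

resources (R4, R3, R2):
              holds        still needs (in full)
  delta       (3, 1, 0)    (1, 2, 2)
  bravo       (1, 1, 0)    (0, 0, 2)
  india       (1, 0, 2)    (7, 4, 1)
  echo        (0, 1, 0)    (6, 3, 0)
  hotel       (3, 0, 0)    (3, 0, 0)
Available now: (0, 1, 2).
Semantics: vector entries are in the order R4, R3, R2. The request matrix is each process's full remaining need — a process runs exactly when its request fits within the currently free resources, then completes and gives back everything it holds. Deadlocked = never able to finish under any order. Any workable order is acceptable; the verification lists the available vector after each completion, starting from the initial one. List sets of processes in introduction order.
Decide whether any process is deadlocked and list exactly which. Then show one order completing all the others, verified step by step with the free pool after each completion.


The deadlocked set is empty.
Key observation: bravo leads a chain of completions in which each release enables another process.
One completion order for the rest: bravo, delta, hotel, echo, india. Check, step by step:
  pool = (0, 1, 2)
  run bravo (needs (0, 0, 2), free (0, 1, 2)); after release of (1, 1, 0) the pool is (1, 2, 2)
  run delta (needs (1, 2, 2), free (1, 2, 2)); after release of (3, 1, 0) the pool is (4, 3, 2)
  run hotel (needs (3, 0, 0), free (4, 3, 2)); after release of (3, 0, 0) the pool is (7, 3, 2)
  run echo (needs (6, 3, 0), free (7, 3, 2)); after release of (0, 1, 0) the pool is (7, 4, 2)
  run india (needs (7, 4, 1), free (7, 4, 2)); after release of (1, 0, 2) the pool is (8, 4, 4)


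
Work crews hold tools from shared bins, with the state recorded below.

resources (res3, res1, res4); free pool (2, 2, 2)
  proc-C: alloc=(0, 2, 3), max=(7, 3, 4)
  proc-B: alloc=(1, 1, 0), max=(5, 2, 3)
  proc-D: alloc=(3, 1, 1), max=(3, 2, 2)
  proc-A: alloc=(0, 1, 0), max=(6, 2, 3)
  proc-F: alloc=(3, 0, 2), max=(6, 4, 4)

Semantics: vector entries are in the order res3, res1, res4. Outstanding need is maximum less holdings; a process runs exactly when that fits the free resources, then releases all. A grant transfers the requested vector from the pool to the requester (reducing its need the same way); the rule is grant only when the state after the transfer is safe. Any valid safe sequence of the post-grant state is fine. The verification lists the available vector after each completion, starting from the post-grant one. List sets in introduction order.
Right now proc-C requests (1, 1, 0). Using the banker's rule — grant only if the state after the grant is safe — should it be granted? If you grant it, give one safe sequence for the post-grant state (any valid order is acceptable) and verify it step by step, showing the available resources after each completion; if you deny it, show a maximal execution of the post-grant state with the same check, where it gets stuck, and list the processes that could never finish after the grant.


DENY. Granting would leave the state unsafe.
Key observation: after proc-D, proc-B the pool peaks at (5, 3, 3), and each blocked process is short somewhere: proc-C on res3; proc-A on res3; proc-F on res1.
On the post-grant state, proc-D, proc-B is a maximal run — nothing extends it. Check, step by step:
  pool = (1, 1, 2)
  run proc-D (needs (0, 1, 1), free (1, 1, 2)); after release of (3, 1, 1) the pool is (4, 2, 3)
  run proc-B (needs (4, 1, 3), free (4, 2, 3)); after release of (1, 1, 0) the pool is (5, 3, 3)
  proc-C cannot run: need (6, 0, 1) vs free (5, 3, 3) (insufficient res3)
  proc-A cannot run: need (6, 1, 3) vs free (5, 3, 3) (insufficient res3)
  proc-F cannot run: need (3, 4, 2) vs free (5, 3, 3) (insufficient res1)
Post-grant, the permanently blocked set is proc-C, proc-A and proc-F.


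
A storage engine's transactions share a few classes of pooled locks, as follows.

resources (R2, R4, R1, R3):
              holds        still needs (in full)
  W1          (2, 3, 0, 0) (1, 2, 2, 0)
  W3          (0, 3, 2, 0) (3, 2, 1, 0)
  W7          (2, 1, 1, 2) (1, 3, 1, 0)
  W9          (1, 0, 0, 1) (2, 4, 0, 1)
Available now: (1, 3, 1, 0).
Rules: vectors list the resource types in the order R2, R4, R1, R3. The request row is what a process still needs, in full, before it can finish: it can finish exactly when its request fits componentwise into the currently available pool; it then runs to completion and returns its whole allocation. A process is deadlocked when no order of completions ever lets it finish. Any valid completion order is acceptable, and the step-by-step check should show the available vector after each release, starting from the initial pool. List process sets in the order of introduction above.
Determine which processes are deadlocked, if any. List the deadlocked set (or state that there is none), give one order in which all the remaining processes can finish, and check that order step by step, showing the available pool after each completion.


Nothing here is deadlocked.
Key observation: W7 leads a chain of completions in which each release enables another process.
The rest can finish in the order W7, W3, W9, W1. Walking it through:
  pool = (1, 3, 1, 0)
  W7 needs (1, 3, 1, 0) <= (1, 3, 1, 0) -> finishes; pool += (2, 1, 1, 2) = (3, 4, 2, 2)
  W3 needs (3, 2, 1, 0) <= (3, 4, 2, 2) -> finishes; pool += (0, 3, 2, 0) = (3, 7, 4, 2)
  W9 needs (2, 4, 0, 1) <= (3, 7, 4, 2) -> finishes; pool += (1, 0, 0, 1) = (4, 7, 4, 3)
  W1 needs (1, 2, 2, 0) <= (4, 7, 4, 3) -> finishes; pool += (2, 3, 0, 0) = (6, 10, 4, 3)


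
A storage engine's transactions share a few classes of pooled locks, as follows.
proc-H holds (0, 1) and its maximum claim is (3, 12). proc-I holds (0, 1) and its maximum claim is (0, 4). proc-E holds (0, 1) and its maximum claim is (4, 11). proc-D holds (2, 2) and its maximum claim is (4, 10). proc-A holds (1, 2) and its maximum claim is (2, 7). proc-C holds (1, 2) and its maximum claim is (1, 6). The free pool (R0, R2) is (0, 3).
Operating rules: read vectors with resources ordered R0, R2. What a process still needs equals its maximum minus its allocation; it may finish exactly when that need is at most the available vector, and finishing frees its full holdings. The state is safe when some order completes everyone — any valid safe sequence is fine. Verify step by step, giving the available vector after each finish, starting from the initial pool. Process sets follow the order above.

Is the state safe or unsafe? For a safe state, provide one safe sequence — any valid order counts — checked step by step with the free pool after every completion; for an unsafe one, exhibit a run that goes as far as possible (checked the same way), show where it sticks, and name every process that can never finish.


SAFE. One safe sequence: proc-I, proc-C, proc-A, proc-D, proc-E, proc-H.
Key observation: at proc-I the run first touches a limit — (0, 3) against (0, 3), exact on a resource it actually requests.
Step-by-step check:
  pool = (0, 3)
  proc-I needs (0, 3) <= (0, 3) -> finishes; pool += (0, 1) = (0, 4)
  proc-C needs (0, 4) <= (0, 4) -> finishes; pool += (1, 2) = (1, 6)
  proc-A needs (1, 5) <= (1, 6) -> finishes; pool += (1, 2) = (2, 8)
  proc-D needs (2, 8) <= (2, 8) -> finishes; pool += (2, 2) = (4, 10)
  proc-E needs (4, 10) <= (4, 10) -> finishes; pool += (0, 1) = (4, 11)
  proc-H needs (3, 11) <= (4, 11) -> finishes; pool += (0, 1) = (4, 12)


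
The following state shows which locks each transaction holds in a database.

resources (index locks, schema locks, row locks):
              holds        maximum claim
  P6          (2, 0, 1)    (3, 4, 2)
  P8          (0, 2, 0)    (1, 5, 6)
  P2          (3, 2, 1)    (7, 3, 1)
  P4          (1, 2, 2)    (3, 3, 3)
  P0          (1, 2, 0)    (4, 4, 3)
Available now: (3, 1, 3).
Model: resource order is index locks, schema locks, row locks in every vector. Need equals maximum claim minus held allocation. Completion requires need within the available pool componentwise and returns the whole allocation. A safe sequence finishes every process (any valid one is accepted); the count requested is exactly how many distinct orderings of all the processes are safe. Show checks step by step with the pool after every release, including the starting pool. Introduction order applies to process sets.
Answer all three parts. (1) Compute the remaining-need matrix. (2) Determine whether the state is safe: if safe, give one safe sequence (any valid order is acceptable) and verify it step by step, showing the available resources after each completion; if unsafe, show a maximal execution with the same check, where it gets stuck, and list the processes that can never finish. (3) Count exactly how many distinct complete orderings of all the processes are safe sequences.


(1) Outstanding need per process (order index locks, schema locks, row locks):
  P6: (1, 4, 1)
  P8: (1, 3, 6)
  P2: (4, 1, 0)
  P4: (2, 1, 1)
  P0: (3, 2, 3)
(2) The state is SAFE; one workable sequence: P4, P2, P0, P6, P8.
Key observation: reading the order forward, P4 is the first process whose need (2, 1, 1) meets the free pool (3, 1, 3) exactly on a resource it requests.
Check, step by step:
  pool = (3, 1, 3)
  run P4 (needs (2, 1, 1), free (3, 1, 3)); after release of (1, 2, 2) the pool is (4, 3, 5)
  run P2 (needs (4, 1, 0), free (4, 3, 5)); after release of (3, 2, 1) the pool is (7, 5, 6)
  run P0 (needs (3, 2, 3), free (7, 5, 6)); after release of (1, 2, 0) the pool is (8, 7, 6)
  run P6 (needs (1, 4, 1), free (8, 7, 6)); after release of (2, 0, 1) the pool is (10, 7, 7)
  run P8 (needs (1, 3, 6), free (10, 7, 7)); after release of (0, 2, 0) the pool is (10, 9, 7)
(3) The exact count: 10 of the possible complete orderings are safe sequences.


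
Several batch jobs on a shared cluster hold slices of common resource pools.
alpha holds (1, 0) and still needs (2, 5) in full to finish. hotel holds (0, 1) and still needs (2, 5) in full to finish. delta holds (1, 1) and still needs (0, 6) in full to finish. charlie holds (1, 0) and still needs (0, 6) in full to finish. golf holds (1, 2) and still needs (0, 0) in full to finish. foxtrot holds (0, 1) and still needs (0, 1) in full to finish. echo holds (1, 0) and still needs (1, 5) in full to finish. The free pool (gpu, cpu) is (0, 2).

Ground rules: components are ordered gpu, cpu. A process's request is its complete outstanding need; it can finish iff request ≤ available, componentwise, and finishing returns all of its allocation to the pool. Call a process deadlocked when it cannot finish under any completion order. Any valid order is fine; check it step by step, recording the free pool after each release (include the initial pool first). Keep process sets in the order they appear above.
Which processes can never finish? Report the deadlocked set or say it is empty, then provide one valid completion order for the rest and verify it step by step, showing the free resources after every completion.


No process is deadlocked.
Key observation: no deadlock: foxtrot fits now, and the freed resources carry the rest through.
One completion order for the rest: foxtrot, golf, echo, hotel, delta, charlie, alpha. Walking it through:
  pool = (0, 2)
  run foxtrot (needs (0, 1), free (0, 2)); after release of (0, 1) the pool is (0, 3)
  run golf (needs (0, 0), free (0, 3)); after release of (1, 2) the pool is (1, 5)
  run echo (needs (1, 5), free (1, 5)); after release of (1, 0) the pool is (2, 5)
  run hotel (needs (2, 5), free (2, 5)); after release of (0, 1) the pool is (2, 6)
  run delta (needs (0, 6), free (2, 6)); after release of (1, 1) the pool is (3, 7)
  run charlie (needs (0, 6), free (3, 7)); after release of (1, 0) the pool is (4, 7)
  run alpha (needs (2, 5), free (4, 7)); after release of (1, 0) the pool is (5, 7)
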